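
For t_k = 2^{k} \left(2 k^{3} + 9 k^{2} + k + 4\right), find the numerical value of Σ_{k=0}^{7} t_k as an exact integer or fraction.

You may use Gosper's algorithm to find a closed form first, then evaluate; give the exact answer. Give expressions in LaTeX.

t_(k+1)/t_k = 2*(2*k**3 + 15*k**2 + 25*k + 16)/(2*k**3 + 9*k**2 + k + 4).
Gosper form: A/B · C(k+1)/C(k) with A=2, B=1, C=k**3 + 9*k**2/2 + k/2 + 2.
Key eq: (2)·f(k+1) = (1)·f(k) + (k**3 + 9*k**2/2 + k/2 + 2).
From deg A=0, deg B=0, deg C=3: d=3.
Match coefficients ⇒ f(k) = (2*k**3 - 3*k**2 + k + 4)/2.
Get s_k = R·t_k = 2**k*(2*k**3 - 3*k**2 + k + 4) with R(k) = B(k−1)f(k)/C(k) = (2*k**3 - 3*k**2 + k + 4)/(2*k**3 + 9*k**2 + k + 4).
Check: Δs_k = 2**k*(2*k**3 + 9*k**2 + k + 4). ✓
Evaluate s at k=8 and k=0: 216064 and 4; difference 216060.

Σ = 216060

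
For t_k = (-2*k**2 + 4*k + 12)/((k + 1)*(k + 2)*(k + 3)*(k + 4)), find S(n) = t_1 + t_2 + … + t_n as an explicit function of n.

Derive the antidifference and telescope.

S(n) = n*(2*n + 5)/(n**3 + 9*n**2 + 26*n + 24)

Step 1: r(k) = (k + 1)*(2*k - (k + 1)**2 + 8)/((k + 5)*(-k**2 + 2*k + 6)).
Take A(k)=k + 1, B(k)=k + 5, C(k)=k**2 - 2*k - 6.
Solve (k + 1)·f(k+1) − (k + 4)·f(k) = k**2 - 2*k - 6.
From deg A=1, deg B=1, deg C=2: d=3.
Solving with deg f ≤ 3: f(k) = -k*(k**2 + 10*k + 13)/4.
So s_k = (B(k−1)f/C)·t_k = (-k*(k + 4)*(k**2 + 10*k + 13)/(4*(k**2 - 2*k - 6)))·t_k = k*(k**2 + 10*k + 13)/(2*(k + 1)*(k + 2)*(k + 3)).
Δs = 2*(-k**2 + 2*k + 6)/(k**4 + 10*k**3 + 35*k**2 + 50*k + 24), as required.
Σ_(k=1)^n t_k = s_(n+1) − s_(1) = ((n**3 + 13*n**2 + 36*n + 24)/(2*(n**3 + 9*n**2 + 26*n + 24))) − (1/2), i.e. n*(2*n + 5)/(n**3 + 9*n**2 + 26*n + 24).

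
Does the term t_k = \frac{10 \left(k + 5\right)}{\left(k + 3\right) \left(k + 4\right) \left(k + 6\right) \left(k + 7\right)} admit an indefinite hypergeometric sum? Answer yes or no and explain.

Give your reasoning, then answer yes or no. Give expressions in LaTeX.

The ratio is (k + 3)*(k + 6)**2/((k + 5)**2*(k + 8)).
So A=k + 3 and B=k + 8, with C=k**2 + 10*k + 25.
Need (k + 3)·f(k+1) − (k + 7)·f(k) = k**2 + 10*k + 25.
d = 4 from the (1,1,2) case.
A polynomial solution: f(k) = k*(k + 4)*(k + 5)*(k + 9)/36.
R(k) = B(k−1)·f(k)/C(k) = k*(k + 4)*(k + 7)*(k + 9)/(36*(k + 5)); s_k = R·t_k = 5*k*(k + 9)/(18*(k**2 + 9*k + 18)).
Verify: 10*(k + 5)/(k**4 + 20*k**3 + 145*k**2 + 450*k + 504) matches t_k.

Yes. s_k = \frac{5 k \left(k + 9\right)}{18 \left(k^{2} + 9 k + 18\right)}.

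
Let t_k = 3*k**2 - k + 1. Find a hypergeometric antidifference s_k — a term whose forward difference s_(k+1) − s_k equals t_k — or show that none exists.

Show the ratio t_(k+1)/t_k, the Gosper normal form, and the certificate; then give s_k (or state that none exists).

s_k = k*(k**2 - 2*k + 2)

Ratio r(k) = (-k + 3*(k + 1)**2)/(3*k**2 - k + 1).
Factor: A=1; B=1; C=k**2 - k/3 + 1/3.
Need (1)·f(k+1) − (1)·f(k) = k**2 - k/3 + 1/3.
deg f ≤ 3 (via 0,0,2).
Coefficient equations give f(k) = k*(k**2 - 2*k + 2)/3.
Certificate R = B(k−1)f/C = k*(k**2 - 2*k + 2)/(3*k**2 - k + 1) gives s_k = k*(k**2 - 2*k + 2).
Δs = 3*k**2 - k + 1, as required.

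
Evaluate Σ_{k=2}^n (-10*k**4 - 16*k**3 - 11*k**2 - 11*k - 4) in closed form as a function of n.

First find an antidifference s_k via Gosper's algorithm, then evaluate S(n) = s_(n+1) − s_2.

S(n) = -2*n**5 - 9*n**4 - 15*n**3 - 15*n**2 - 11*n + 52

r(k) = (10*k**4 + 56*k**3 + 119*k**2 + 121*k + 52)/(10*k**4 + 16*k**3 + 11*k**2 + 11*k + 4) after simplifying.
Normal form (A,B,C) = (1, 1, k**4 + 8*k**3/5 + 11*k**2/10 + 11*k/10 + 2/5).
Solve (1)·f(k+1) − (1)·f(k) = k**4 + 8*k**3/5 + 11*k**2/10 + 11*k/10 + 2/5.
Bound: deg f ≤ 5.
Solving with deg f ≤ 5: f(k) = k**2*(2*k**3 - k**2 - k + 4)/10.
Get s_k = R·t_k = k**2*(-2*k**3 + k**2 + k - 4) with R(k) = B(k−1)f(k)/C(k) = k**2*(2*k**3 - k**2 - k + 4)/(10*k**4 + 16*k**3 + 11*k**2 + 11*k + 4).
s_(k+1) − s_k = -10*k**4 - 16*k**3 - 11*k**2 - 11*k - 4 = t_k.
Evaluate: s_(n+1) = -2*n**5 - 9*n**4 - 15*n**3 - 15*n**2 - 11*n - 4; subtract s_(2) = -56 ⇒ S(n) = -2*n**5 - 9*n**4 - 15*n**3 - 15*n**2 - 11*n + 52.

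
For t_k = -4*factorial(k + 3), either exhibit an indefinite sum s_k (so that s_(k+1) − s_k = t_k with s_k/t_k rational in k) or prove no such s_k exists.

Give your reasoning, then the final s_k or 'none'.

none — t_k is not Gosper-summable

t_(k+1)/t_k = k + 4.
Take A(k)=k + 4, B(k)=1, C(k)=1.
Solve (k + 4)·f(k+1) − (1)·f(k) = 1.
deg f ≤ -1 (via 1,0,0).
Negative degree bound (-1): no f exists, t_k not Gosper-summable.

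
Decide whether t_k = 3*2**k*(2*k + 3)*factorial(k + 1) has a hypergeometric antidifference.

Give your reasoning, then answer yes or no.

Step 1: r(k) = 2*(k + 2)*(2*k + 5)/(2*k + 3).
Factor: A=2*k + 4; B=1; C=k + 3/2.
Solve (2*k + 4)·f(k+1) − (1)·f(k) = k + 3/2.
From deg A=1, deg B=0, deg C=1: d=0.
Coefficient equations give f(k) = 1/2.
Then R = B(k−1)f/C = 1/(2*k + 3), so s_k = R(k)·t_k = 3*2**k*factorial(k + 1).
Δs = 3*2**k*(2*k + 3)*factorial(k + 1), as required.

Yes. s_k = 3*2**k*factorial(k + 1).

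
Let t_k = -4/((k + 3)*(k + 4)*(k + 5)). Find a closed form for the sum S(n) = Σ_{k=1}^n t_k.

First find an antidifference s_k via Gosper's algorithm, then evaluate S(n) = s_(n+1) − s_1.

t_(k+1)/t_k = (k + 3)/(k + 6).
So A=k + 3 and B=k + 6, with C=1.
Solve (k + 3)·f(k+1) − (k + 5)·f(k) = 1.
From deg A=1, deg B=1, deg C=0: d=2.
Coefficient equations give f(k) = k*(k + 7)/24.
Then R = B(k−1)f/C = k*(k + 5)*(k + 7)/24, so s_k = R(k)·t_k = k*(-k - 7)/(6*(k + 3)*(k + 4)).
Verify: -4/(k**3 + 12*k**2 + 47*k + 60) matches t_k.
s_(n+1) = (-n**2 - 9*n - 8)/(6*(n**2 + 9*n + 20)) and s_(1) = -1/15, so S(n) = n*(-n - 9)/(10*(n**2 + 9*n + 20)).

S(n) = n*(-n - 9)/(10*(n**2 + 9*n + 20))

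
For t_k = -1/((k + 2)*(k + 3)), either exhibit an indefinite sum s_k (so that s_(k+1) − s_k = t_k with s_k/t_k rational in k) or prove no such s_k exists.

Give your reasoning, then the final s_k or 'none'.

The ratio is (k + 2)/(k + 4).
So A=k + 2 and B=k + 4, with C=1.
Need (k + 2)·f(k+1) − (k + 3)·f(k) = 1.
Bound: deg f ≤ 1.
Coefficient equations give f(k) = k/2.
Certificate R = B(k−1)f/C = k*(k + 3)/2 gives s_k = -k/(2*k + 4).
Verify: -1/(k**2 + 5*k + 6) matches t_k.

s_k = -k/(2*k + 4)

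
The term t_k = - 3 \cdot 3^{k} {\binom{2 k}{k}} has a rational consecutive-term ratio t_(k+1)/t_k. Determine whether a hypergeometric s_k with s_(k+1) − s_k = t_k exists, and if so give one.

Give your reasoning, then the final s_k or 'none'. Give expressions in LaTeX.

r(k) = 6*(2*k + 1)/(k + 1) after simplifying.
So A=12*k + 6 and B=k + 1, with C=1.
Solve (12*k + 6)·f(k+1) − (k)·f(k) = 1.
From deg A=1, deg B=1, deg C=0: d=-1.
Negative degree bound (-1): no f exists, t_k not Gosper-summable.

none — t_k is not Gosper-summable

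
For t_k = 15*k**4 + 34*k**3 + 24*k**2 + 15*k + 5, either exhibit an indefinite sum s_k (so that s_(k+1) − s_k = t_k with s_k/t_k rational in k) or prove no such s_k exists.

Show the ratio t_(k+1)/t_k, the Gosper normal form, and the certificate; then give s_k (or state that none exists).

s_k = k*(3*k**4 + k**3 - 4*k**2 + 4*k + 1)

The ratio is (15*k**4 + 94*k**3 + 216*k**2 + 225*k + 93)/(15*k**4 + 34*k**3 + 24*k**2 + 15*k + 5).
Factor: A=1; B=1; C=k**4 + 34*k**3/15 + 8*k**2/5 + k + 1/3.
Set up (1)·f(k+1) − (1)·f(k) − (k**4 + 34*k**3/15 + 8*k**2/5 + k + 1/3) = 0.
Degrees (0,0,4) ⇒ d ≤ 5.
Match coefficients ⇒ f(k) = k*(3*k**4 + k**3 - 4*k**2 + 4*k + 1)/15.
R(k) = B(k−1)·f(k)/C(k) = k*(3*k**4 + k**3 - 4*k**2 + 4*k + 1)/(15*k**4 + 34*k**3 + 24*k**2 + 15*k + 5); s_k = R·t_k = k*(3*k**4 + k**3 - 4*k**2 + 4*k + 1).
Δs = 15*k**4 + 34*k**3 + 24*k**2 + 15*k + 5, as required.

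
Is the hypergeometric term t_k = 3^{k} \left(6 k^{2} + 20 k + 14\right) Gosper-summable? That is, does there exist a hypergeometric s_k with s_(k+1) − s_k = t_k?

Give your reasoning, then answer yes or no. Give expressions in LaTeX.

Compute t_(k+1)/t_k: get 3*(3*k**2 + 16*k + 20)/(3*k**2 + 10*k + 7).
Factor: A=3; B=1; C=k**2 + 10*k/3 + 7/3.
Set up (3)·f(k+1) − (1)·f(k) − (k**2 + 10*k/3 + 7/3) = 0.
deg f ≤ 2 (via 0,0,2).
Coefficient equations give f(k) = (3*k**2 + k + 1)/6.
Get s_k = R·t_k = 3**k*(3*k**2 + k + 1) with R(k) = B(k−1)f(k)/C(k) = (3*k**2 + k + 1)/(2*(k + 1)*(3*k + 7)).
Check: Δs_k = 3**k*(6*k**2 + 20*k + 14). ✓

Yes. s_k = 3^{k} \left(3 k^{2} + k + 1\right).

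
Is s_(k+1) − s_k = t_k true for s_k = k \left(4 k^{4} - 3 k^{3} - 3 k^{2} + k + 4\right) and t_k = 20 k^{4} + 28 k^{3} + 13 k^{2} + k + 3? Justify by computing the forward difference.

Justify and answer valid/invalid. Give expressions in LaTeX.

valid (s_(k+1) − s_k reduces to t_k)

s_(k+1) = 4*k**5 + 17*k**4 + 25*k**3 + 14*k**2 + 5*k + 3
s_(k+1) − s_k = 20*k**4 + 28*k**3 + 13*k**2 + k + 3
(s_(k+1) − s_k) − t_k = 0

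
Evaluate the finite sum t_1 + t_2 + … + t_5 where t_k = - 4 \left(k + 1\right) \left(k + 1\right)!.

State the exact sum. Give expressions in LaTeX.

r(k) = (k + 2)**2/(k + 1) after simplifying.
Normal form (A,B,C) = (k + 2, 1, k + 1).
Set up (k + 2)·f(k+1) − (1)·f(k) − (k + 1) = 0.
Bound: deg f ≤ 0.
Solving with deg f ≤ 0: f(k) = 1.
Then R = B(k−1)f/C = 1/(k + 1), so s_k = R(k)·t_k = -4*factorial(k + 1).
s_(k+1) − s_k = -4*(k + 1)*factorial(k + 1) = t_k.
Evaluate s at k=6 and k=1: -20160 and -8; difference -20152.

Σ = -20152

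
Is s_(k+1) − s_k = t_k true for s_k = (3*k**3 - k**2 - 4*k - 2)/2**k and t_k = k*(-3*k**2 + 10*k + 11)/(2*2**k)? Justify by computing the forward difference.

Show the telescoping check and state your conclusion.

s_(k+1) = (3*k**3 + 8*k**2 + 3*k - 4)/(2*2**k)
s_(k+1) − s_k = k*(-3*k**2 + 10*k + 11)/(2*2**k)
(s_(k+1) − s_k) − t_k = 0

valid (s_(k+1) − s_k reduces to t_k)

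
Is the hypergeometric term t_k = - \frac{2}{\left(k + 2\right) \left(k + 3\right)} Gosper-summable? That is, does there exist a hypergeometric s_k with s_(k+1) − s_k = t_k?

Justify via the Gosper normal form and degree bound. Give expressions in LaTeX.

Step 1: r(k) = (k + 2)/(k + 4).
A = k + 2, B = k + 4, C = 1.
f must satisfy (k + 2)·f(k+1) − (k + 3)·f(k) = 1.
d = 1 from the (1,1,0) case.
Coefficient equations give f(k) = k/2.
So s_k = (B(k−1)f/C)·t_k = (k*(k + 3)/2)·t_k = -k/(k + 2).
Check: Δs_k = -2/(k**2 + 5*k + 6). ✓

Yes. s_k = - \frac{k}{k + 2}.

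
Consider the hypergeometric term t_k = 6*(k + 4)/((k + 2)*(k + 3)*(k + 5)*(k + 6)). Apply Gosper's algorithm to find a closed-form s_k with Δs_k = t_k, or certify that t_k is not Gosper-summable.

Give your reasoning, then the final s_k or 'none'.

s_k = 3*k*(k + 7)/(10*(k**2 + 7*k + 10))

t_(k+1)/t_k = (k + 2)*(k + 5)**2/((k + 4)**2*(k + 7)).
So A=k + 2 and B=k + 7, with C=k**2 + 8*k + 16.
Solve (k + 2)·f(k+1) − (k + 6)·f(k) = k**2 + 8*k + 16.
deg f ≤ 4 (via 1,1,2).
Coefficient equations give f(k) = k*(k + 3)*(k + 4)*(k + 7)/20.
Then R = B(k−1)f/C = k*(k + 3)*(k + 6)*(k + 7)/(20*(k + 4)), so s_k = R(k)·t_k = 3*k*(k + 7)/(10*(k**2 + 7*k + 10)).
Check: Δs_k = 6*(k + 4)/(k**4 + 16*k**3 + 91*k**2 + 216*k + 180). ✓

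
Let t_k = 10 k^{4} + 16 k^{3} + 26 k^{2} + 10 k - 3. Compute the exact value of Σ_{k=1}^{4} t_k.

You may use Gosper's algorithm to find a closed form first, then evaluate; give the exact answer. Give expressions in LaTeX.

The ratio is (10*k**4 + 56*k**3 + 134*k**2 + 150*k + 59)/(10*k**4 + 16*k**3 + 26*k**2 + 10*k - 3).
Factor: A=1; B=1; C=k**4 + 8*k**3/5 + 13*k**2/5 + k - 3/10.
Set up (1)·f(k+1) − (1)·f(k) − (k**4 + 8*k**3/5 + 13*k**2/5 + k - 3/10) = 0.
d = 5 from the (0,0,4) case.
Coefficient equations give f(k) = k*(2*k**4 - k**3 + 4*k**2 - 4*k - 4)/10.
Certificate R = B(k−1)f/C = k*(2*k**4 - k**3 + 4*k**2 - 4*k - 4)/(10*k**4 + 16*k**3 + 26*k**2 + 10*k - 3) gives s_k = k*(2*k**4 - k**3 + 4*k**2 - 4*k - 4).
Δs = 10*k**4 + 16*k**3 + 26*k**2 + 10*k - 3, as required.
Sum = s_(5) − s_(1); s_(5) = 6005, s_(1) = -3 ⇒ 6008.

Σ = 6008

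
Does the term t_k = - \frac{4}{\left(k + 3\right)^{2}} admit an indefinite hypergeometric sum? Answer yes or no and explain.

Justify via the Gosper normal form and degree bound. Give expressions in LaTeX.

Ratio r(k) = (k + 3)**2/(k + 4)**2.
Gosper form: A/B · C(k+1)/C(k) with A=k**2 + 6*k + 9, B=k**2 + 8*k + 16, C=1.
f must satisfy (k**2 + 6*k + 9)·f(k+1) − (k**2 + 6*k + 9)·f(k) = 1.
deg f ≤ 0 (via 2,2,0).
Put f(k) = c0: A·f(k+1) − B(k−1)·f(k) − C = -1; need -1 = 0 — inconsistent ⇒ no f, not summable.

No; the coefficient equations for f are inconsistent.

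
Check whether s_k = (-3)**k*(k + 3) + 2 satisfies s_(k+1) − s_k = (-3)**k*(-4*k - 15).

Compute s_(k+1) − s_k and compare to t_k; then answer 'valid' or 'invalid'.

s_(k+1) = (-3)**(k + 1)*(k + 4) + 2
s_(k+1) − s_k = (-3)**k*(-4*k - 15)
(s_(k+1) − s_k) − t_k = 0

valid; difference matches t_k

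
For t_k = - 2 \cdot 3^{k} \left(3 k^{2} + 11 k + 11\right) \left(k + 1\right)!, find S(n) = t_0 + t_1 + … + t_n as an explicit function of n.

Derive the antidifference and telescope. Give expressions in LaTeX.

r(k) = 3*(3*k**3 + 23*k**2 + 59*k + 50)/(3*k**2 + 11*k + 11) after simplifying.
So A=3*k + 6 and B=1, with C=k**2 + 11*k/3 + 11/3.
f must satisfy (3*k + 6)·f(k+1) − (1)·f(k) = k**2 + 11*k/3 + 11/3.
deg f ≤ 1 (via 1,0,2).
A polynomial solution: f(k) = (k + 1)/3.
Get s_k = R·t_k = -2*3**k*(k + 1)*factorial(k + 1) with R(k) = B(k−1)f(k)/C(k) = (k + 1)/(3*k**2 + 11*k + 11).
Δs = -2*3**k*(3*k**2 + 11*k + 11)*factorial(k + 1), as required.
Evaluate: s_(n+1) = -6*3**n*(n + 2)*factorial(n + 2); subtract s_(0) = -2 ⇒ S(n) = -6*3**n*n*factorial(n + 2) - 12*3**n*factorial(n + 2) + 2.

S(n) = - 6 \cdot 3^{n} n \left(n + 2\right)! - 12 \cdot 3^{n} \left(n + 2\right)! + 2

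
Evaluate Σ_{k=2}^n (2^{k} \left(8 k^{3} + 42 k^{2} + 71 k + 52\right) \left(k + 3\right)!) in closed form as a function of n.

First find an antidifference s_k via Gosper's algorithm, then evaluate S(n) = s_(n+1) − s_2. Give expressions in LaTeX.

S(n) = 8 \cdot 2^{n} n^{2} \left(n + 4\right)! + 14 \cdot 2^{n} n \left(n + 4\right)! + 14 \cdot 2^{n} \left(n + 4\right)! - 8640

Compute t_(k+1)/t_k: get 2*(8*k**4 + 98*k**3 + 443*k**2 + 889*k + 692)/(8*k**3 + 42*k**2 + 71*k + 52).
Normal form (A,B,C) = (2*k + 8, 1, k**3 + 21*k**2/4 + 71*k/8 + 13/2).
Set up (2*k + 8)·f(k+1) − (1)·f(k) − (k**3 + 21*k**2/4 + 71*k/8 + 13/2) = 0.
Bound: deg f ≤ 2.
Coefficient equations give f(k) = (4*k**2 - k + 4)/8.
Then R = B(k−1)f/C = (4*k**2 - k + 4)/(8*k**3 + 42*k**2 + 71*k + 52), so s_k = R(k)·t_k = 2**k*(4*k**2 - k + 4)*factorial(k + 3).
Δs = 2**k*(8*k**3 + 42*k**2 + 71*k + 52)*factorial(k + 3), as required.
s_(n+1) = 2**(n + 1)*(4*n**2 + 7*n + 7)*factorial(n + 4) and s_(2) = 8640, so S(n) = 8*2**n*n**2*factorial(n + 4) + 14*2**n*n*factorial(n + 4) + 14*2**n*factorial(n + 4) - 8640.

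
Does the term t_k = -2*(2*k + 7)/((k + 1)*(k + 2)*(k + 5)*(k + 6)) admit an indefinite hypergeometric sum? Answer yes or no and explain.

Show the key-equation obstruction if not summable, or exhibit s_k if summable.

Yes. s_k = 2*k*(-k - 6)/(5*(k**2 + 6*k + 5)).

t_(k+1)/t_k = (k + 1)*(k + 5)*(2*k + 9)/((k + 3)*(k + 7)*(2*k + 7)).
So A=k + 1 and B=k + 7, with C=k**3 + 21*k**2/2 + 73*k/2 + 42.
f must satisfy (k + 1)·f(k+1) − (k + 6)·f(k) = k**3 + 21*k**2/2 + 73*k/2 + 42.
d = 5 from the (1,1,3) case.
Coefficient equations give f(k) = k*(k + 2)*(k + 3)*(k + 4)*(k + 6)/10.
Get s_k = R·t_k = 2*k*(-k - 6)/(5*(k**2 + 6*k + 5)) with R(k) = B(k−1)f(k)/C(k) = k*(k + 2)*(k + 6)**2/(5*(2*k + 7)).
Verify: 2*(-2*k - 7)/(k**4 + 14*k**3 + 65*k**2 + 112*k + 60) matches t_k.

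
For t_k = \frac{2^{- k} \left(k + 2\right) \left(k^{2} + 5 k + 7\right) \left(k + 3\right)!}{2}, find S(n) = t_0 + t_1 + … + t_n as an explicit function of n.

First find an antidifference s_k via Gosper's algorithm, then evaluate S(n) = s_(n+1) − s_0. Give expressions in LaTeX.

S(n) = \frac{2^{- n} \left(12 \cdot 2^{n} + n^{6} n! + 15 n^{5} n! + 88 n^{4} n! + 255 n^{3} n! + 379 n^{2} n! + 270 n n! + 72 n!\right)}{2}

Step 1: r(k) = (k + 3)*(k + 4)*(5*k + (k + 1)**2 + 12)/(2*(k + 2)*(k**2 + 5*k + 7)).
A = k/2 + 2, B = 1, C = k**3 + 7*k**2 + 17*k + 14.
Solve (k/2 + 2)·f(k+1) − (1)·f(k) = k**3 + 7*k**2 + 17*k + 14.
Degrees (1,0,3) ⇒ d ≤ 2.
Solving with deg f ≤ 2: f(k) = 2*(k**2 + 3*k - 1).
Get s_k = R·t_k = (k**2 + 3*k - 1)*factorial(k + 3)/2**k with R(k) = B(k−1)f(k)/C(k) = 2*(k**2 + 3*k - 1)/((k + 2)*(k**2 + 5*k + 7)).
Verify: (k + 2)*(k**2 + 5*k + 7)*factorial(k + 3)/(2*2**k) matches t_k.
Telescope: S(n) = s_(n+1) − s_(0) = 2**(-n - 1)*(n**2 + 5*n + 3)*factorial(n + 4) − (-6) = (12*2**n + n**6*factorial(n) + 15*n**5*factorial(n) + 88*n**4*factorial(n) + 255*n**3*factorial(n) + 379*n**2*factorial(n) + 270*n*factorial(n) + 72*factorial(n))/(2*2**n).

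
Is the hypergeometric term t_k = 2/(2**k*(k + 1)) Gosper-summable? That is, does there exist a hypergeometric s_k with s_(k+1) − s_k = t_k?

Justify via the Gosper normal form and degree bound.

The ratio is (k + 1)/(2*(k + 2)).
So A=k/2 + 1/2 and B=k + 2, with C=1.
Need (k/2 + 1/2)·f(k+1) − (k + 1)·f(k) = 1.
From deg A=1, deg B=1, deg C=0: d=-1.
Bound -1 < 0, so the key equation has no polynomial solution.

No; the degree bound rules out any f.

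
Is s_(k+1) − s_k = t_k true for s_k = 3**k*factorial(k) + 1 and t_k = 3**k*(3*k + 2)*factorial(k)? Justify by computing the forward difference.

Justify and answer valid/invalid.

s_(k+1) = 3**(k + 1)*factorial(k + 1) + 1
s_(k+1) − s_k = 3**k*(3*k + 2)*factorial(k)
(s_(k+1) − s_k) − t_k = 0

Valid: the claim telescopes to t_k.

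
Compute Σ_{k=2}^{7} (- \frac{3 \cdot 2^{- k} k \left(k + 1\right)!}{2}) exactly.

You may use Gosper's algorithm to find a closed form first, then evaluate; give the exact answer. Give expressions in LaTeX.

t_(k+1)/t_k = (k + 1)*(k + 2)/(2*k).
So A=k/2 + 1 and B=1, with C=k.
Set up (k/2 + 1)·f(k+1) − (1)·f(k) − (k) = 0.
From deg A=1, deg B=0, deg C=1: d=0.
Match coefficients ⇒ f(k) = 2.
Certificate R = B(k−1)f/C = 2/k gives s_k = -3*factorial(k + 1)/2**k.
s_(k+1) − s_k = -3*k*factorial(k + 1)/(2*2**k) = t_k.
Sum = s_(8) − s_(2); s_(8) = -8505/2, s_(2) = -9/2 ⇒ -4248.

Σ = -4248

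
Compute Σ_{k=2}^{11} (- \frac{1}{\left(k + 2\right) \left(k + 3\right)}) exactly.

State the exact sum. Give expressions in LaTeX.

Compute t_(k+1)/t_k: get (k + 2)/(k + 4).
Normal form (A,B,C) = (k + 2, k + 4, 1).
Key eq: (k + 2)·f(k+1) = (k + 3)·f(k) + (1).
Bound: deg f ≤ 1.
Solving with deg f ≤ 1: f(k) = k/2.
Then R = B(k−1)f/C = k*(k + 3)/2, so s_k = R(k)·t_k = -k/(2*k + 4).
s_(k+1) − s_k = -1/(k**2 + 5*k + 6) = t_k.
Telescoping: Σ = s_(12) − s_(2) = -3/7 − (-1/4) = -5/28.

Σ = -5/28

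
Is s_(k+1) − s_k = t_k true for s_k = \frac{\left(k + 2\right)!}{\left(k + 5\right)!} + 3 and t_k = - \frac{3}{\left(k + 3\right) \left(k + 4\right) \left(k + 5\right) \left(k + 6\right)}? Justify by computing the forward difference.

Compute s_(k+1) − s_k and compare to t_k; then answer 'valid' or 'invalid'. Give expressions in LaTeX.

Valid — Δs_k = t_k.

s_(k+1) = factorial(k + 3)/factorial(k + 6) + 3
s_(k+1) − s_k = -3/((k + 3)*(k + 4)*(k + 5)*(k + 6))
(s_(k+1) − s_k) − t_k = 0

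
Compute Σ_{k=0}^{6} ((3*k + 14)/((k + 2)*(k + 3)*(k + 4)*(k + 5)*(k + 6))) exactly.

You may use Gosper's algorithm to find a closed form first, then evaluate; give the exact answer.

Σ = 7/216

Step 1: r(k) = (k + 2)*(3*k + 17)/((k + 7)*(3*k + 14)).
Take A(k)=k + 2, B(k)=k + 7, C(k)=k + 14/3.
Need (k + 2)·f(k+1) − (k + 6)·f(k) = k + 14/3.
d = 4 from the (1,1,1) case.
Solve for f: f(k) = k*(k + 4)*(k**2 + 10*k + 31)/90 (degree 4 ≤ 4).
So s_k = (B(k−1)f/C)·t_k = (k*(k + 4)*(k + 6)*(k**2 + 10*k + 31)/(30*(3*k + 14)))·t_k = k*(k**2 + 10*k + 31)/(30*(k**3 + 10*k**2 + 31*k + 30)).
Verify: (3*k + 14)/(k**5 + 20*k**4 + 155*k**3 + 580*k**2 + 1044*k + 720) matches t_k.
Σ_(k=0)^(6) t_k = s_(7) − s_(0) = 7/216 − (0) = 7/216.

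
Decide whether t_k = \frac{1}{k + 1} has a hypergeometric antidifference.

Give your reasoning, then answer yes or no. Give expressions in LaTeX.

Step 1: r(k) = (k + 1)/(k + 2).
Factor: A=k + 1; B=k + 2; C=1.
Solve (k + 1)·f(k+1) − (k + 1)·f(k) = 1.
deg f ≤ 0 (via 1,1,0).
Generic f = c0 gives residual -1; -1 = 0 cannot hold, so t_k is not Gosper-summable.

No. Not Gosper-summable.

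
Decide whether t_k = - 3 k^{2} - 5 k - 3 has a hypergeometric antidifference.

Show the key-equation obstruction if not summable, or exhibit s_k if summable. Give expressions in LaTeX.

r(k) = (3*k**2 + 11*k + 11)/(3*k**2 + 5*k + 3) after simplifying.
Factor: A=1; B=1; C=k**2 + 5*k/3 + 1.
Solve (1)·f(k+1) − (1)·f(k) = k**2 + 5*k/3 + 1.
Bound: deg f ≤ 3.
Solve for f: f(k) = k*(k**2 + k + 1)/3 (degree 3 ≤ 3).
Then R = B(k−1)f/C = k*(k**2 + k + 1)/(3*k**2 + 5*k + 3), so s_k = R(k)·t_k = k*(-k**2 - k - 1).
Δs = -3*k**2 - 5*k - 3, as required.

Yes. s_k = k \left(- k^{2} - k - 1\right).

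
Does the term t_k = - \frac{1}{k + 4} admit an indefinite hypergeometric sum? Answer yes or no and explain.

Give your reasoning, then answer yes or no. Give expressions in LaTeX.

t_(k+1)/t_k = (k + 4)/(k + 5).
Gosper form: A/B · C(k+1)/C(k) with A=k + 4, B=k + 5, C=1.
Solve (k + 4)·f(k+1) − (k + 4)·f(k) = 1.
From deg A=1, deg B=1, deg C=0: d=0.
Generic f = c0 gives residual -1; -1 = 0 cannot hold, so t_k is not Gosper-summable.

No; the coefficient equations for f are inconsistent.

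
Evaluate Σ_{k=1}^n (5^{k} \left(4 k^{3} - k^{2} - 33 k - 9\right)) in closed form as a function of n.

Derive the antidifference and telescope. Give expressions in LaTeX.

S(n) = 5 \cdot 5^{n} n^{3} - 5 \cdot 5^{n} n^{2} - 35 \cdot 5^{n} n - 5 \cdot 5^{n} + 5

r(k) = 5*(4*k**3 + 11*k**2 - 23*k - 39)/(4*k**3 - k**2 - 33*k - 9) after simplifying.
Normal form (A,B,C) = (5, 1, k**3 - k**2/4 - 33*k/4 - 9/4).
f must satisfy (5)·f(k+1) − (1)·f(k) = k**3 - k**2/4 - 33*k/4 - 9/4.
Bound: deg f ≤ 3.
Solve for f: f(k) = (k**3 - 4*k**2 - 2*k + 4)/4 (degree 3 ≤ 3).
Then R = B(k−1)f/C = (k**3 - 4*k**2 - 2*k + 4)/(4*k**3 - k**2 - 33*k - 9), so s_k = R(k)·t_k = 5**k*(k**3 - 4*k**2 - 2*k + 4).
Δs = 5**k*(4*k**3 - k**2 - 33*k - 9), as required.
Σ_(k=1)^n t_k = s_(n+1) − s_(1) = (5**(n + 1)*(n**3 - n**2 - 7*n - 1)) − (-5), i.e. 5*5**n*n**3 - 5*5**n*n**2 - 35*5**n*n - 5*5**n + 5.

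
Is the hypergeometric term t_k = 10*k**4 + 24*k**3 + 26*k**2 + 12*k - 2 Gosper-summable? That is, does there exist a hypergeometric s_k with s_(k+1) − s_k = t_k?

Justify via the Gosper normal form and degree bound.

Yes. s_k = k*(2*k**4 + k**3 - k - 4).

Compute t_(k+1)/t_k: get (5*k**4 + 32*k**3 + 79*k**2 + 88*k + 35)/(5*k**4 + 12*k**3 + 13*k**2 + 6*k - 1).
Take A(k)=1, B(k)=1, C(k)=k**4 + 12*k**3/5 + 13*k**2/5 + 6*k/5 - 1/5.
f must satisfy (1)·f(k+1) − (1)·f(k) = k**4 + 12*k**3/5 + 13*k**2/5 + 6*k/5 - 1/5.
deg f ≤ 5 (via 0,0,4).
A polynomial solution: f(k) = k*(2*k**4 + k**3 - k - 4)/10.
Certificate R = B(k−1)f/C = k*(2*k**4 + k**3 - k - 4)/(2*(5*k**4 + 12*k**3 + 13*k**2 + 6*k - 1)) gives s_k = k*(2*k**4 + k**3 - k - 4).
Δs = 10*k**4 + 24*k**3 + 26*k**2 + 12*k - 2, as required.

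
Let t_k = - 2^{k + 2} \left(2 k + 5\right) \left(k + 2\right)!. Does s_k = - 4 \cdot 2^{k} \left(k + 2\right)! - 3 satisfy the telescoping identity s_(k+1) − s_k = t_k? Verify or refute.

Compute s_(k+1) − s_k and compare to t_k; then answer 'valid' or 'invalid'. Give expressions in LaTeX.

s_(k+1) = -4*2**(k + 1)*factorial(k + 3) - 3
s_(k+1) − s_k = -2**(k + 2)*(2*k + 5)*factorial(k + 2)
(s_(k+1) − s_k) − t_k = 0

valid; difference matches t_k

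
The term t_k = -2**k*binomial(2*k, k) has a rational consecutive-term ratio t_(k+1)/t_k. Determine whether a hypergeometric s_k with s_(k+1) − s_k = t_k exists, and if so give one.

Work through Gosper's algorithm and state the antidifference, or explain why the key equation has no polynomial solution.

t_(k+1)/t_k = 4*(2*k + 1)/(k + 1).
So A=8*k + 4 and B=k + 1, with C=1.
Key eq: (8*k + 4)·f(k+1) = (k)·f(k) + (1).
From deg A=1, deg B=1, deg C=0: d=-1.
Negative degree bound (-1): no f exists, t_k not Gosper-summable.

none — t_k is not Gosper-summable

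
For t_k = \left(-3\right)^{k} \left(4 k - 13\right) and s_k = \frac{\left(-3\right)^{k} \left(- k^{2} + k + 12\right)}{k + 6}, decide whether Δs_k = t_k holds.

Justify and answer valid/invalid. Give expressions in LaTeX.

Invalid: residual \frac{\left(-3\right)^{k + 1} \left(4 k^{2} + 12 k - 82\right)}{k^{2} + 13 k + 42} ≠ 0.

s_(k+1) = (-3)**(k + 1)*(-k**2 - k + 12)/(k + 7)
s_(k+1) − s_k = (-3)**k*(4*k**3 + 27*k**2 - 37*k - 300)/(k**2 + 13*k + 42)
(s_(k+1) − s_k) − t_k = (-3)**(k + 1)*(4*k**2 + 12*k - 82)/(k**2 + 13*k + 42)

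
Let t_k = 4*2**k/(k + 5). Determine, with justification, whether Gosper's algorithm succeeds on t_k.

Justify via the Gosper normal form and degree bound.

Step 1: r(k) = 2*(k + 5)/(k + 6).
A = 2*k + 10, B = k + 6, C = 1.
f must satisfy (2*k + 10)·f(k+1) − (k + 5)·f(k) = 1.
Bound: deg f ≤ -1.
Negative degree bound (-1): no f exists, t_k not Gosper-summable.

No — negative degree bound, so no certificate f.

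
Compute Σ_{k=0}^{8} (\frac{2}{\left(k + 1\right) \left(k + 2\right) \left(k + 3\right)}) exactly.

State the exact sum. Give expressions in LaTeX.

Compute t_(k+1)/t_k: get (k + 1)/(k + 4).
So A=k + 1 and B=k + 4, with C=1.
Set up (k + 1)·f(k+1) − (k + 3)·f(k) − (1) = 0.
deg f ≤ 2 (via 1,1,0).
Solving with deg f ≤ 2: f(k) = k*(k + 3)/4.
Get s_k = R·t_k = k*(k + 3)/(2*(k + 1)*(k + 2)) with R(k) = B(k−1)f(k)/C(k) = k*(k + 3)**2/4.
s_(k+1) − s_k = 2/(k**3 + 6*k**2 + 11*k + 6) = t_k.
Σ_(k=0)^(8) t_k = s_(9) − s_(0) = 27/55 − (0) = 27/55.

Σ = 27/55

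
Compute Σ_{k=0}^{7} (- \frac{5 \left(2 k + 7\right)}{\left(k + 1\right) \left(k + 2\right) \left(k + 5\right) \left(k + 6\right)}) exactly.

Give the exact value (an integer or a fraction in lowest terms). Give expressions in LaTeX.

Σ = -112/117

r(k) = (k + 1)*(k + 5)*(2*k + 9)/((k + 3)*(k + 7)*(2*k + 7)) after simplifying.
Factor: A=k + 1; B=k + 7; C=k**3 + 21*k**2/2 + 73*k/2 + 42.
f must satisfy (k + 1)·f(k+1) − (k + 6)·f(k) = k**3 + 21*k**2/2 + 73*k/2 + 42.
d = 5 from the (1,1,3) case.
Solve for f: f(k) = k*(k + 2)*(k + 3)*(k + 4)*(k + 6)/10 (degree 5 ≤ 5).
So s_k = (B(k−1)f/C)·t_k = (k*(k + 2)*(k + 6)**2/(5*(2*k + 7)))·t_k = k*(-k - 6)/(k**2 + 6*k + 5).
Verify: 5*(-2*k - 7)/(k**4 + 14*k**3 + 65*k**2 + 112*k + 60) matches t_k.
Σ_(k=0)^(7) t_k = s_(8) − s_(0) = -112/117 − (0) = -112/117.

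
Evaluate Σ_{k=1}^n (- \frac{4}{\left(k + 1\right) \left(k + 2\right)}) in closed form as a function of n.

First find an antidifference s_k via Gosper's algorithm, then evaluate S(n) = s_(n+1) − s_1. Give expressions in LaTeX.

S(n) = - \frac{2 n}{n + 2}

The ratio is (k + 1)/(k + 3).
Normal form (A,B,C) = (k + 1, k + 3, 1).
Solve (k + 1)·f(k+1) − (k + 2)·f(k) = 1.
deg f ≤ 1 (via 1,1,0).
A polynomial solution: f(k) = k.
So s_k = (B(k−1)f/C)·t_k = (k*(k + 2))·t_k = -4*k/(k + 1).
Check: Δs_k = -4/(k**2 + 3*k + 2). ✓
Evaluate: s_(n+1) = 4*(-n - 1)/(n + 2); subtract s_(1) = -2 ⇒ S(n) = -2*n/(n + 2).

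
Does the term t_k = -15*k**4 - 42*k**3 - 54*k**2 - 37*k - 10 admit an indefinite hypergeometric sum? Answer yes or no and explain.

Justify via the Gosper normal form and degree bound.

t_(k+1)/t_k = (15*k**4 + 102*k**3 + 270*k**2 + 331*k + 158)/(15*k**4 + 42*k**3 + 54*k**2 + 37*k + 10).
Take A(k)=1, B(k)=1, C(k)=k**4 + 14*k**3/5 + 18*k**2/5 + 37*k/15 + 2/3.
f must satisfy (1)·f(k+1) − (1)·f(k) = k**4 + 14*k**3/5 + 18*k**2/5 + 37*k/15 + 2/3.
deg f ≤ 5 (via 0,0,4).
A polynomial solution: f(k) = k**2*(k + 1)*(3*k**2 + 2)/15.
R(k) = B(k−1)·f(k)/C(k) = k**2*(3*k**2 + 2)/(15*k**3 + 27*k**2 + 27*k + 10); s_k = R·t_k = k**2*(-3*k**3 - 3*k**2 - 2*k - 2).
Check: Δs_k = -15*k**4 - 42*k**3 - 54*k**2 - 37*k - 10. ✓

Yes. s_k = k**2*(-3*k**3 - 3*k**2 - 2*k - 2).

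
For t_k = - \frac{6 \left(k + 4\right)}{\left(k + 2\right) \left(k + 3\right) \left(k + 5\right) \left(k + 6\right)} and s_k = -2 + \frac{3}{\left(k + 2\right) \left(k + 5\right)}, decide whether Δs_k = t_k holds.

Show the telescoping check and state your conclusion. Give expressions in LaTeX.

s_(k+1) = -2 + 3/((k + 3)*(k + 6))
s_(k+1) − s_k = 6*(-k - 4)/(k**4 + 16*k**3 + 91*k**2 + 216*k + 180)
(s_(k+1) − s_k) − t_k = 0

valid (s_(k+1) − s_k reduces to t_k)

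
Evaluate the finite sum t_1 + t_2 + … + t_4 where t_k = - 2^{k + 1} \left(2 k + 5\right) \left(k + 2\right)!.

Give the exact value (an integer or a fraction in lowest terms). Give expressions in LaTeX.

Compute t_(k+1)/t_k: get 2*(k + 3)*(2*k + 7)/(2*k + 5).
Take A(k)=2*k + 6, B(k)=1, C(k)=k + 5/2.
Set up (2*k + 6)·f(k+1) − (1)·f(k) − (k + 5/2) = 0.
deg f ≤ 0 (via 1,0,1).
Solving with deg f ≤ 0: f(k) = 1/2.
Get s_k = R·t_k = -2**(k + 1)*factorial(k + 2) with R(k) = B(k−1)f(k)/C(k) = 1/(2*k + 5).
s_(k+1) − s_k = -2**(k + 1)*(2*k + 5)*factorial(k + 2) = t_k.
Telescoping: Σ = s_(5) − s_(1) = -322560 − (-24) = -322536.

Σ = -322536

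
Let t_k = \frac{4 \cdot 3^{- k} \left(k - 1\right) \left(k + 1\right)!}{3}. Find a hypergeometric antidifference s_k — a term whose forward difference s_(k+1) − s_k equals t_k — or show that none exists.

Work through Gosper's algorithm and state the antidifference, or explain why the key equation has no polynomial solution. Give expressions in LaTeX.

r(k) = k*(k + 2)/(3*(k - 1)) after simplifying.
Normal form (A,B,C) = (k/3 + 2/3, 1, k - 1).
Need (k/3 + 2/3)·f(k+1) − (1)·f(k) = k - 1.
Degrees (1,0,1) ⇒ d ≤ 0.
Solving with deg f ≤ 0: f(k) = 3.
R(k) = B(k−1)·f(k)/C(k) = 3/(k - 1); s_k = R·t_k = 4*factorial(k + 1)/3**k.
Δs = 4*(k - 1)*factorial(k + 1)/(3*3**k), as required.

s_k = 4 \cdot 3^{- k} \left(k + 1\right)!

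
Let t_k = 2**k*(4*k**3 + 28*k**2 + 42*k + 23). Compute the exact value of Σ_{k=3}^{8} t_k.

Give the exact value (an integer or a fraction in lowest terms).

Σ = 1668408

The ratio is 2*(4*k**3 + 40*k**2 + 110*k + 97)/(4*k**3 + 28*k**2 + 42*k + 23).
Factor: A=2; B=1; C=k**3 + 7*k**2 + 21*k/2 + 23/4.
f must satisfy (2)·f(k+1) − (1)·f(k) = k**3 + 7*k**2 + 21*k/2 + 23/4.
From deg A=0, deg B=0, deg C=3: d=3.
Coefficient equations give f(k) = (4*k**3 + 4*k**2 + 2*k + 3)/4.
So s_k = (B(k−1)f/C)·t_k = ((4*k**3 + 4*k**2 + 2*k + 3)/(4*k**3 + 28*k**2 + 42*k + 23))·t_k = 2**k*(4*k**3 + 4*k**2 + 2*k + 3).
Check: Δs_k = 2**k*(4*k**3 + 28*k**2 + 42*k + 23). ✓
Σ_(k=3)^(8) t_k = s_(9) − s_(3) = 1669632 − (1224) = 1668408.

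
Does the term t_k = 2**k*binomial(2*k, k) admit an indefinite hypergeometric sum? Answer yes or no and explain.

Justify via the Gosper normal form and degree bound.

No — t_k has no hypergeometric antidifference.

r(k) = 4*(2*k + 1)/(k + 1) after simplifying.
So A=8*k + 4 and B=k + 1, with C=1.
Key eq: (8*k + 4)·f(k+1) = (k)·f(k) + (1).
deg f ≤ -1 (via 1,1,0).
Negative degree bound (-1): no f exists, t_k not Gosper-summable.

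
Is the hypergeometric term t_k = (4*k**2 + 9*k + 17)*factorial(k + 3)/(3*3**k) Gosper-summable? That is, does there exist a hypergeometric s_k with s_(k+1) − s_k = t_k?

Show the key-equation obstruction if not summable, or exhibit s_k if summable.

Step 1: r(k) = (k + 4)*(9*k + 4*(k + 1)**2 + 26)/(3*(4*k**2 + 9*k + 17)).
A = k/3 + 4/3, B = 1, C = k**2 + 9*k/4 + 17/4.
Key eq: (k/3 + 4/3)·f(k+1) = (1)·f(k) + (k**2 + 9*k/4 + 17/4).
From deg A=1, deg B=0, deg C=2: d=1.
A polynomial solution: f(k) = 3*(4*k + 1)/4.
So s_k = (B(k−1)f/C)·t_k = (3*(4*k + 1)/(4*k**2 + 9*k + 17))·t_k = (4*k + 1)*factorial(k + 3)/3**k.
s_(k+1) − s_k = (4*k**2 + 9*k + 17)*factorial(k + 3)/(3*3**k) = t_k.

Yes. s_k = (4*k + 1)*factorial(k + 3)/3**k.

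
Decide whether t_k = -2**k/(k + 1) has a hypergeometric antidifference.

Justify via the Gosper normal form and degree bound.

No — t_k has no hypergeometric antidifference.

Ratio r(k) = 2*(k + 1)/(k + 2).
A = 2*k + 2, B = k + 2, C = 1.
Set up (2*k + 2)·f(k+1) − (k + 1)·f(k) − (1) = 0.
d = -1 from the (1,1,0) case.
deg f ≤ -1 is impossible — no certificate.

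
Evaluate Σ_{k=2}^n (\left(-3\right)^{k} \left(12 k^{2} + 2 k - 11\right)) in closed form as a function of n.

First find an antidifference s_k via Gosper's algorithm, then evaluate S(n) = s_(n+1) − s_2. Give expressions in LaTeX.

S(n) = 9 \left(-3\right)^{n} n^{2} + 6 \left(-3\right)^{n} n - 9 \left(-3\right)^{n} + 18

Ratio r(k) = 3*(-2*k - 12*(k + 1)**2 + 9)/(12*k**2 + 2*k - 11).
A = -3, B = 1, C = k**2 + k/6 - 11/12.
f must satisfy (-3)·f(k+1) − (1)·f(k) = k**2 + k/6 - 11/12.
deg f ≤ 2 (via 0,0,2).
Coefficient equations give f(k) = -(3*k**2 - 4*k - 2)/12.
R(k) = B(k−1)·f(k)/C(k) = -(3*k**2 - 4*k - 2)/(12*k**2 + 2*k - 11); s_k = R·t_k = (-3)**k*(-3*k**2 + 4*k + 2).
Check: Δs_k = (-3)**k*(12*k**2 + 2*k - 11). ✓
Telescope: S(n) = s_(n+1) − s_(2) = (-3)**(n + 1)*(-3*n**2 - 2*n + 3) − (-18) = 9*(-3)**n*n**2 + 6*(-3)**n*n - 9*(-3)**n + 18.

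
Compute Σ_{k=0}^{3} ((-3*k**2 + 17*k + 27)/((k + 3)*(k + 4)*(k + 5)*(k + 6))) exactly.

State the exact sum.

Σ = 107/630

t_(k+1)/t_k = (k + 3)*(17*k - 3*(k + 1)**2 + 44)/((k + 7)*(-3*k**2 + 17*k + 27)).
So A=k + 3 and B=k + 7, with C=k**2 - 17*k/3 - 9.
Need (k + 3)·f(k+1) − (k + 6)·f(k) = k**2 - 17*k/3 - 9.
deg f ≤ 3 (via 1,1,2).
Solving with deg f ≤ 3: f(k) = -k*(k**2 + 57*k + 77)/45.
R(k) = B(k−1)·f(k)/C(k) = -k*(k + 6)*(k**2 + 57*k + 77)/(15*(3*k**2 - 17*k - 27)); s_k = R·t_k = k*(k**2 + 57*k + 77)/(15*(k + 3)*(k + 4)*(k + 5)).
s_(k+1) − s_k = (-3*k**2 + 17*k + 27)/(k**4 + 18*k**3 + 119*k**2 + 342*k + 360) = t_k.
Σ_(k=0)^(3) t_k = s_(4) − s_(0) = 107/630 − (0) = 107/630.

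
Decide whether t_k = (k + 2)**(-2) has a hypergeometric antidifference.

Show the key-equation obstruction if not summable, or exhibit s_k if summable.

r(k) = (k + 2)**2/(k + 3)**2 after simplifying.
Gosper form: A/B · C(k+1)/C(k) with A=k**2 + 4*k + 4, B=k**2 + 6*k + 9, C=1.
Solve (k**2 + 4*k + 4)·f(k+1) − (k**2 + 4*k + 4)·f(k) = 1.
deg f ≤ 0 (via 2,2,0).
Generic f = c0 gives residual -1; -1 = 0 cannot hold, so t_k is not Gosper-summable.

No — t_k has no hypergeometric antidifference.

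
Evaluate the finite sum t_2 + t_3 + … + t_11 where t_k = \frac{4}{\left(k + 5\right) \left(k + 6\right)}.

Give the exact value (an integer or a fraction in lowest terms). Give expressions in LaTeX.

Ratio r(k) = (k + 5)/(k + 7).
Normal form (A,B,C) = (k + 5, k + 7, 1).
f must satisfy (k + 5)·f(k+1) − (k + 6)·f(k) = 1.
Bound: deg f ≤ 1.
A polynomial solution: f(k) = k/5.
R(k) = B(k−1)·f(k)/C(k) = k*(k + 6)/5; s_k = R·t_k = 4*k/(5*(k + 5)).
Δs = 4/(k**2 + 11*k + 30), as required.
Evaluate s at k=12 and k=2: 48/85 and 8/35; difference 40/119.

Σ = 40/119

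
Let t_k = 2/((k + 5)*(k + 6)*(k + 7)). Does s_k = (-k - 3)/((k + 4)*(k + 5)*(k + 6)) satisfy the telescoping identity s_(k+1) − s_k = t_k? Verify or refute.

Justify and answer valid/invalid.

s_(k+1) = (-k - 4)/((k + 5)*(k + 6)*(k + 7))
s_(k+1) − s_k = (2*k + 5)/(k**4 + 22*k**3 + 179*k**2 + 638*k + 840)
(s_(k+1) − s_k) − t_k = -3/(k**4 + 22*k**3 + 179*k**2 + 638*k + 840)

Invalid: residual -3/(k**4 + 22*k**3 + 179*k**2 + 638*k + 840) ≠ 0.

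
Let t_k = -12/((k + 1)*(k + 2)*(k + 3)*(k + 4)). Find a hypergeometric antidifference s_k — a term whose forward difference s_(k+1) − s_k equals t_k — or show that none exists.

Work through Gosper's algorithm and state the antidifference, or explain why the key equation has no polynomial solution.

s_k = 2*k*(-k**2 - 6*k - 11)/(3*(k + 1)*(k + 2)*(k + 3))

t_(k+1)/t_k = (k + 1)/(k + 5).
Take A(k)=k + 1, B(k)=k + 5, C(k)=1.
Need (k + 1)·f(k+1) − (k + 4)·f(k) = 1.
Bound: deg f ≤ 3.
Coefficient equations give f(k) = k*(k**2 + 6*k + 11)/18.
R(k) = B(k−1)·f(k)/C(k) = k*(k + 4)*(k**2 + 6*k + 11)/18; s_k = R·t_k = 2*k*(-k**2 - 6*k - 11)/(3*(k + 1)*(k + 2)*(k + 3)).
Δs = -12/(k**4 + 10*k**3 + 35*k**2 + 50*k + 24), as required.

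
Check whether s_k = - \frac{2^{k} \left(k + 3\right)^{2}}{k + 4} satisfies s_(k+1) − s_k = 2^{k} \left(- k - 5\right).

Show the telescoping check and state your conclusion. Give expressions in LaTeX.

s_(k+1) = -2**(k + 1)*(k + 4)**2/(k + 5)
s_(k+1) − s_k = 2**k*((k + 3)**2*(k + 5) - 2*(k + 4)**3)/((k + 4)*(k + 5))
(s_(k+1) − s_k) − t_k = 2**k*(k**2 + 8*k + 17)/(k**2 + 9*k + 20)

Invalid: residual \frac{2^{k} \left(k^{2} + 8 k + 17\right)}{k^{2} + 9 k + 20} ≠ 0.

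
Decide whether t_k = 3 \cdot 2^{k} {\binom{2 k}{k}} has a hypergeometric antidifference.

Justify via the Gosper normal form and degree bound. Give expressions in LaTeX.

No — negative degree bound, so no certificate f.

Ratio r(k) = 4*(2*k + 1)/(k + 1).
So A=8*k + 4 and B=k + 1, with C=1.
Set up (8*k + 4)·f(k+1) − (k)·f(k) − (1) = 0.
deg f ≤ -1 (via 1,1,0).
Bound -1 < 0, so the key equation has no polynomial solution.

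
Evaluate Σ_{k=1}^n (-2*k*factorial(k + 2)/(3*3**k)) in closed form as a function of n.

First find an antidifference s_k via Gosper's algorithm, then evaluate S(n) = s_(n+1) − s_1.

The ratio is (k + 1)*(k + 3)/(3*k).
So A=k/3 + 1 and B=1, with C=k.
Set up (k/3 + 1)·f(k+1) − (1)·f(k) − (k) = 0.
deg f ≤ 0 (via 1,0,1).
Solve for f: f(k) = 3 (degree 0 ≤ 0).
Then R = B(k−1)f/C = 3/k, so s_k = R(k)·t_k = -2*factorial(k + 2)/3**k.
s_(k+1) − s_k = -2*k*factorial(k + 2)/(3*3**k) = t_k.
s_(n+1) = -2*3**(-n - 1)*factorial(n + 3) and s_(1) = -4, so S(n) = 4 - 2*factorial(n + 3)/(3*3**n).

S(n) = 4 - 2*factorial(n + 3)/(3*3**n)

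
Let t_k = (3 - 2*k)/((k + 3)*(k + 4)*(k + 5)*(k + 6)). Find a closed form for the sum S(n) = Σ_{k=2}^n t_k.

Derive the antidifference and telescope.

S(n) = (-n**3 - 15*n**2 + 31*n - 15)/(105*(n**3 + 15*n**2 + 74*n + 120))

The ratio is (k + 3)*(2*k - 1)/((k + 7)*(2*k - 3)).
A = k + 3, B = k + 7, C = k - 3/2.
Set up (k + 3)·f(k+1) − (k + 6)·f(k) − (k - 3/2) = 0.
deg f ≤ 3 (via 1,1,1).
Solving with deg f ≤ 3: f(k) = -k/2.
R(k) = B(k−1)·f(k)/C(k) = -k*(k + 6)/(2*k - 3); s_k = R·t_k = k/((k + 3)*(k + 4)*(k + 5)).
Check: Δs_k = (3 - 2*k)/(k**4 + 18*k**3 + 119*k**2 + 342*k + 360). ✓
Σ_(k=2)^n t_k = s_(n+1) − s_(2) = ((n + 1)/(n**3 + 15*n**2 + 74*n + 120)) − (1/105), i.e. (-n**3 - 15*n**2 + 31*n - 15)/(105*(n**3 + 15*n**2 + 74*n + 120)).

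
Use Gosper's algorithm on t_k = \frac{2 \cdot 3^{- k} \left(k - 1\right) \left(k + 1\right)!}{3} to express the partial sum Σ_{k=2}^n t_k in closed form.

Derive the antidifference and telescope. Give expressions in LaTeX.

The ratio is k*(k + 2)/(3*(k - 1)).
Factor: A=k/3 + 2/3; B=1; C=k - 1.
f must satisfy (k/3 + 2/3)·f(k+1) − (1)·f(k) = k - 1.
d = 0 from the (1,0,1) case.
Solve for f: f(k) = 3 (degree 0 ≤ 0).
So s_k = (B(k−1)f/C)·t_k = (3/(k - 1))·t_k = 2*factorial(k + 1)/3**k.
Verify: 2*(k - 1)*factorial(k + 1)/(3*3**k) matches t_k.
Σ_(k=2)^n t_k = s_(n+1) − s_(2) = (2*3**(-n - 1)*factorial(n + 2)) − (4/3), i.e. -4/3 + 2*factorial(n + 2)/(3*3**n).

S(n) = - \frac{4}{3} + \frac{2 \cdot 3^{- n} \left(n + 2\right)!}{3}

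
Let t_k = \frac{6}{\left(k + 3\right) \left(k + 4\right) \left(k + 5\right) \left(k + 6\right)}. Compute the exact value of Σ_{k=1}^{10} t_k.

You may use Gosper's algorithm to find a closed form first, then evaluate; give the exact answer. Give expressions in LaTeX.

Step 1: r(k) = (k + 3)/(k + 7).
Normal form (A,B,C) = (k + 3, k + 7, 1).
Need (k + 3)·f(k+1) − (k + 6)·f(k) = 1.
deg f ≤ 3 (via 1,1,0).
A polynomial solution: f(k) = k*(k**2 + 12*k + 47)/180.
Certificate R = B(k−1)f/C = k*(k + 6)*(k**2 + 12*k + 47)/180 gives s_k = k*(k**2 + 12*k + 47)/(30*(k + 3)*(k + 4)*(k + 5)).
Δs = 6/(k**4 + 18*k**3 + 119*k**2 + 342*k + 360), as required.
Telescoping: Σ = s_(11) − s_(1) = 11/336 − (1/60) = 9/560.

Σ = 9/560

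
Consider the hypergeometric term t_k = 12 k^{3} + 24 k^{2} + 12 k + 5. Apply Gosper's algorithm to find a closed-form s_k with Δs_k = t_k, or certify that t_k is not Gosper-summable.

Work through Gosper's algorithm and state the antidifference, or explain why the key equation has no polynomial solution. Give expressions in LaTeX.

Compute t_(k+1)/t_k: get (12*k**3 + 60*k**2 + 96*k + 53)/(12*k**3 + 24*k**2 + 12*k + 5).
So A=1 and B=1, with C=k**3 + 2*k**2 + k + 5/12.
Set up (1)·f(k+1) − (1)·f(k) − (k**3 + 2*k**2 + k + 5/12) = 0.
Bound: deg f ≤ 4.
A polynomial solution: f(k) = k*(3*k**3 + 2*k**2 - 3*k + 3)/12.
R(k) = B(k−1)·f(k)/C(k) = k*(3*k**3 + 2*k**2 - 3*k + 3)/(12*k**3 + 24*k**2 + 12*k + 5); s_k = R·t_k = k*(3*k**3 + 2*k**2 - 3*k + 3).
Check: Δs_k = 12*k**3 + 24*k**2 + 12*k + 5. ✓

s_k = k \left(3 k^{3} + 2 k^{2} - 3 k + 3\right)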